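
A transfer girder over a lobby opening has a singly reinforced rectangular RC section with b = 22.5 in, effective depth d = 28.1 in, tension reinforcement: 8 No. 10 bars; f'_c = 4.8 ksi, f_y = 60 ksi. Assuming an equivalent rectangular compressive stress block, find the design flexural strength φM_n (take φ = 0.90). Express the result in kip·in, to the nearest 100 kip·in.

A_s = 8 × 1.27 = 10.16 in².
T = A_s f_y = 10.16 × 60 = 609.6 kips.
a = T/(0.85 f'_c b) = 609.6/(0.85 × 4.8 × 22.5) = 6.641 in.
M_n = T(d − a/2) = 609.6 × (28.1 − 3.3205) = 15105.6 kip·in.
φM_n = 0.90 × 15105.6 = 13595.0 kip·in.

φM_n ≈ 13600 kip·in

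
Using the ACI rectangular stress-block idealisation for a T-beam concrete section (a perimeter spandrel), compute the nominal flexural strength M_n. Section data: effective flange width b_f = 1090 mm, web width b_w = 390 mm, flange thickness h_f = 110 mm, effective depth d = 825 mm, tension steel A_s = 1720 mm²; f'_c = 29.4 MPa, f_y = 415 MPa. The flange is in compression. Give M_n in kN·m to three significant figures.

M_n ≈ 580 kN·m

Tension: T = A_s f_y = 1720 × 415 = 713800 N.
Try a within the flange: a = T/(0.85 f'_c b_f) = 713800/(0.85 × 29.4 × 1090) = 26.20 mm.
Since a = 26.20 ≤ h_f = 110 mm, the stress block lies entirely in the flange; analyse as a rectangular beam of width b_f.
M_n = T(d − a/2) = 713800 × (825 − 13.1) = 579.53 × 10⁶ N·mm.
M_n = 579.53 kN·m.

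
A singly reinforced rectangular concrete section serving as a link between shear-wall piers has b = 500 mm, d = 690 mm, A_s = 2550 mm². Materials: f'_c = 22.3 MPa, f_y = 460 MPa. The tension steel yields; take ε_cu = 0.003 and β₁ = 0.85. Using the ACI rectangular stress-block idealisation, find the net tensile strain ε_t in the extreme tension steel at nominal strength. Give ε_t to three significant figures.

ε_t ≈ 0.0112

a = A_s f_y/(0.85 f'_c b) = 123.77 mm.
β₁ = 0.85, so c = a/β₁ = 123.77/0.85 = 145.61 mm.
From the linear strain diagram with ε_cu = 0.003: ε_t = 0.003 (d − c)/c = 0.003 × (690 − 145.61)/145.61 = 0.0112.
Since ε_t ≥ 0.005, the section is tension-controlled.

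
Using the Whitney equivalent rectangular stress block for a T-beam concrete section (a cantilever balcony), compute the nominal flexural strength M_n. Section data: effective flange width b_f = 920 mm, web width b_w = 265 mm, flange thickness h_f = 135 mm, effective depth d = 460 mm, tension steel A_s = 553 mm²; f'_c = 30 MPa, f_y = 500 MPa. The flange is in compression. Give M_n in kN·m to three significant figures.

M_n ≈ 126 kN·m

Tension: T = A_s f_y = 553 × 500 = 276500 N.
Try a within the flange: a = T/(0.85 f'_c b_f) = 276500/(0.85 × 30 × 920) = 11.79 mm.
Since a = 11.79 ≤ h_f = 135 mm, the stress block lies entirely in the flange; analyse as a rectangular beam of width b_f.
M_n = T(d − a/2) = 276500 × (460 − 5.895) = 125.56 × 10⁶ N·mm.
M_n = 125.56 kN·m.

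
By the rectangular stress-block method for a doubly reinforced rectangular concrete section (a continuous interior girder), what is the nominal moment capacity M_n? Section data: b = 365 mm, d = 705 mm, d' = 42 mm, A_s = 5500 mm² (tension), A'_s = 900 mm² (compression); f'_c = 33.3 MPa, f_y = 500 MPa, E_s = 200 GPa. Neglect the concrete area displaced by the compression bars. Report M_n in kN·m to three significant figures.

Assume both tension and compression steel yield.
Net tension couple steel: A_s − A'_s = 4600 mm².
a = (A_s − A'_s) f_y / (0.85 f'_c b) = 2300000/(0.85 × 33.3 × 365) = 222.62 mm.
c = a/β₁ = 222.62/0.812 = 274.16 mm; ε'_s = 0.003(c − d')/c = 0.0025 ≥ f_y/E_s = 0.0025, so compression steel does yield.
M_n = (A_s − A'_s) f_y (d − a/2) + A'_s f_y (d − d') = [2300000 × (705 − 111.31) + 450000 × (705 − 42)] × 10⁻⁶ = 1365.49 + 298.35 = 1663.84 kN·m.

M_n ≈ 1660 kN·m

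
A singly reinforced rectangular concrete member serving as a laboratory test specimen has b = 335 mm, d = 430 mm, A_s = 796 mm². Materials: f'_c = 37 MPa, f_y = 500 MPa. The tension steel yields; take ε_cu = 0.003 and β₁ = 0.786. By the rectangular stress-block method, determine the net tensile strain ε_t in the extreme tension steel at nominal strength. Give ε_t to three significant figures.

a = A_s f_y/(0.85 f'_c b) = 37.78 mm.
β₁ = 0.786, so c = a/β₁ = 37.78/0.786 = 48.07 mm.
From the linear strain diagram with ε_cu = 0.003: ε_t = 0.003 (d − c)/c = 0.003 × (430 − 48.07)/48.07 = 0.0238.
Since ε_t ≥ 0.005, the section is tension-controlled.

ε_t ≈ 0.0238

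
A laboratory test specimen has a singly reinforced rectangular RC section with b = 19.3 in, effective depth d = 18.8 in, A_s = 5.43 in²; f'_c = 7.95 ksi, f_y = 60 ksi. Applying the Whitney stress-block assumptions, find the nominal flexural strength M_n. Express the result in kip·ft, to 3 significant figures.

M_n ≈ 477 kip·ft

T = A_s f_y = 5.43 × 60 = 325.8 kips.
a = T/(0.85 f'_c b) = 325.8/(0.85 × 7.95 × 19.3) = 2.498 in.
M_n = T(d − a/2) = 325.8 × (18.8 − 1.249) = 5718.1 kip·in = 5718.1/12 = 476.51 kip·ft.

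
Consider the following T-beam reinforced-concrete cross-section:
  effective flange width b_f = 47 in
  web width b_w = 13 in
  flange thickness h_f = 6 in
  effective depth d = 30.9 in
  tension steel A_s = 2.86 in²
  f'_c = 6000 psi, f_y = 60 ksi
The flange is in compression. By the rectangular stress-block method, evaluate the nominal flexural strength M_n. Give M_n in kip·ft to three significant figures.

Tension: T = A_s f_y = 2.86 × 60 = 171.6 kips.
Try a within the flange: a = T/(0.85 f'_c b_f) = 171.6/(0.85 × 6 × 47) = 0.716 in.
Since a = 0.716 ≤ h_f = 6 in, the stress block lies entirely in the flange; analyse as a rectangular beam of width b_f.
M_n = T(d − a/2) = 171.6 × (30.9 − 0.358) = 5241.0 kip·in.
M_n = 5241.0/12 = 436.75 kip·ft.

M_n ≈ 437 kip·ft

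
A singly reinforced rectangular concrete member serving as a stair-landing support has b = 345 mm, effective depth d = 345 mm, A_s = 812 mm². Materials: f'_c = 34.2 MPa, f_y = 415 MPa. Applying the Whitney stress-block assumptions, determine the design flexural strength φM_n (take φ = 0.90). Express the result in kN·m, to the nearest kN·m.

φM_n ≈ 100 kN·m

T = A_s f_y = 812 × 415 = 336980 N = 336.98 kN.
From C = T: a = T/(0.85 f'_c b) = 336980/(0.85 × 34.2 × 345) = 33.60 mm.
M_n = T(d − a/2) = 336.98 kN × (345 − 16.8) mm = 110.60 kN·m.
φM_n = 0.90 × 110.60 = 99.54 kN·m.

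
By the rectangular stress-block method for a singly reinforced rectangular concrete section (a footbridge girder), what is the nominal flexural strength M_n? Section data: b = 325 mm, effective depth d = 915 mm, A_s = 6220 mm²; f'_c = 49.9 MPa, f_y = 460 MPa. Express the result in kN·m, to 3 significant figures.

M_n ≈ 2320 kN·m

T = A_s f_y = 6220 × 460 = 2861200 N = 2861.2 kN.
From C = T: a = T/(0.85 f'_c b) = 2861200/(0.85 × 49.9 × 325) = 207.56 mm.
M_n = T(d − a/2) = 2861.2 kN × (915 − 103.78) mm = 2321.06 kN·m.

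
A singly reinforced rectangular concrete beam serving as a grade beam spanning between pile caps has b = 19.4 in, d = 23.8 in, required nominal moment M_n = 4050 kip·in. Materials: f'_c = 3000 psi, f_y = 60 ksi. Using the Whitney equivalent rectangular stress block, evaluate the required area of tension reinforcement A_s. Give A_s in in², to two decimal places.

A_s ≈ 3.08 in²

From M_n = 0.85 f'_c a b (d − a/2):
a = d − √(d² − 2M_n/(0.85 f'_c b)) = 23.8 − √(23.8² − 2 × 4050/(0.85 × 3 × 19.4)) = 3.733 in.
A_s = 0.85 f'_c a b / f_y = 0.85 × 3 × 3.733 × 19.4 / 60 = 3.078 in².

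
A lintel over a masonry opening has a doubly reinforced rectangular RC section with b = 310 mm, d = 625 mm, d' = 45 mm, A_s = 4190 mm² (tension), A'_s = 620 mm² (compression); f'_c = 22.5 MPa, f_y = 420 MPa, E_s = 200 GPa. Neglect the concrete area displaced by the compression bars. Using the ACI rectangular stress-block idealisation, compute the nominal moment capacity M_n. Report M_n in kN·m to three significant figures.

Assume both tension and compression steel yield.
Net tension couple steel: A_s − A'_s = 3570 mm².
a = (A_s − A'_s) f_y / (0.85 f'_c b) = 1499400/(0.85 × 22.5 × 310) = 252.90 mm.
c = a/β₁ = 252.90/0.85 = 297.53 mm; ε'_s = 0.003(c − d')/c = 0.0025 ≥ f_y/E_s = 0.0021, so compression steel does yield.
M_n = (A_s − A'_s) f_y (d − a/2) + A'_s f_y (d − d') = [1499400 × (625 − 126.45) + 260400 × (625 − 45)] × 10⁻⁶ = 747.53 + 151.03 = 898.56 kN·m.

M_n ≈ 899 kN·m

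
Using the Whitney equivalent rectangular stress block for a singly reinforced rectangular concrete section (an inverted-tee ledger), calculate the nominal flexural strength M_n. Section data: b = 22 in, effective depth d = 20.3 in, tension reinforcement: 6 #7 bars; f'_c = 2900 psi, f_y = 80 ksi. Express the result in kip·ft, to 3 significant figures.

M_n ≈ 423 kip·ft

A_s = 6 × 0.6 = 3.6 in².
T = A_s f_y = 3.6 × 80 = 288 kips.
a = T/(0.85 f'_c b) = 288/(0.85 × 2.9 × 22) = 5.311 in.
M_n = T(d − a/2) = 288 × (20.3 − 2.6555) = 5081.6 kip·in = 5081.6/12 = 423.47 kip·ft.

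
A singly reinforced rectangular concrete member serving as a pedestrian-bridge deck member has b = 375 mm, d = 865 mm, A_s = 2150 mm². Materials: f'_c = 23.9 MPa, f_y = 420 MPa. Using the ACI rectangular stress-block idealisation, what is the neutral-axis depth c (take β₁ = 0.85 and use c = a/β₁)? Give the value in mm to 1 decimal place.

c ≈ 139.5 mm

T = A_s f_y = 2150 × 420 = 903000 N = 903 kN.
Setting C = 0.85 f'_c a b equal to T: a = 903000/(0.85 × 23.9 × 375) = 118.533 mm.
With β₁ = 0.85, c = a/β₁ = 118.533/0.85 = 139.5 mm.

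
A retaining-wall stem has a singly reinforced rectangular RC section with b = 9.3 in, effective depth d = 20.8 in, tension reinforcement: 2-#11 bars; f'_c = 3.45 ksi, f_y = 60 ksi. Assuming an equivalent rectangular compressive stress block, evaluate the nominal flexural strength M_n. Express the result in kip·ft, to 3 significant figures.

A_s = 2 × 1.56 = 3.12 in².
T = A_s f_y = 3.12 × 60 = 187.2 kips.
a = T/(0.85 f'_c b) = 187.2/(0.85 × 3.45 × 9.3) = 6.864 in.
M_n = T(d − a/2) = 187.2 × (20.8 − 3.432) = 3251.3 kip·in = 3251.3/12 = 270.94 kip·ft.

M_n ≈ 271 kip·ft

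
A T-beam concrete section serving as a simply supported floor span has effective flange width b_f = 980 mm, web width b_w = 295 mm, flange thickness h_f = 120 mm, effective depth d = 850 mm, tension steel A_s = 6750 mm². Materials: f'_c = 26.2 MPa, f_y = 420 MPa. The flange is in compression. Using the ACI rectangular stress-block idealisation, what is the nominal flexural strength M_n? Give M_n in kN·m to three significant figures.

Tension: T = A_s f_y = 6750 × 420 = 2835000 N.
Try a within the flange: a = T/(0.85 f'_c b_f) = 2835000/(0.85 × 26.2 × 980) = 129.90 mm.
a = 129.90 > h_f = 120 mm: the block extends into the web. Split into flange-overhang and web parts.
C_f = 0.85 f'_c (b_f − b_w) h_f = 0.85 × 26.2 × (980 − 295) × 120 = 1830594 N.
Remaining web compression depth: a_w = (T − C_f)/(0.85 f'_c b_w) = (2835000 − 1830594)/(0.85 × 26.2 × 295) = 152.89 mm.
M_n = C_f(d − h_f/2) + (T − C_f)(d − a_w/2) = 1830594 × (850 − 60) + 1004406 × (850 − 76.445) = 1446.17 + 776.96 = 2223.13 × 10⁶ N·mm.
M_n = 2223.13 kN·m.

M_n ≈ 2220 kN·m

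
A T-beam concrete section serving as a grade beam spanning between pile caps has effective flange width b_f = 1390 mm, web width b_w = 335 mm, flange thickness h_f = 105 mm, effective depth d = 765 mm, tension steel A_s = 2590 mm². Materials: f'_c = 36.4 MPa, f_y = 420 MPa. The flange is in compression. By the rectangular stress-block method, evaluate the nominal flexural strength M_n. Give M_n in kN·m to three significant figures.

Tension: T = A_s f_y = 2590 × 420 = 1087800 N.
Try a within the flange: a = T/(0.85 f'_c b_f) = 1087800/(0.85 × 36.4 × 1390) = 25.29 mm.
Since a = 25.29 ≤ h_f = 105 mm, the stress block lies entirely in the flange; analyse as a rectangular beam of width b_f.
M_n = T(d − a/2) = 1087800 × (765 − 12.645) = 818.41 × 10⁶ N·mm.
M_n = 818.41 kN·m.

M_n ≈ 818 kN·m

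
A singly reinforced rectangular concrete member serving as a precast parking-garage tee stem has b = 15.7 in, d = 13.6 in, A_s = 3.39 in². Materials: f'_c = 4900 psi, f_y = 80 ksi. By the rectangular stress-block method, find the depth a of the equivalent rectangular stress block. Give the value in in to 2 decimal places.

T = A_s f_y = 3.39 × 80 = 271.2 kips.
a = T/(0.85 f'_c b) = 271.2/(0.85 × 4.9 × 15.7) = 4.15 in.

a ≈ 4.15 in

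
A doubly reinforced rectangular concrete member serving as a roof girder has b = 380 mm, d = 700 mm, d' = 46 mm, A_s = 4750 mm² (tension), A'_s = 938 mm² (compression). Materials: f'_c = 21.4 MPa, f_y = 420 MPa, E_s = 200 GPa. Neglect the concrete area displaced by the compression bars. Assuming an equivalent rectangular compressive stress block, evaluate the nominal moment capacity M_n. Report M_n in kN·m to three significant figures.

M_n ≈ 1190 kN·m

Assume both tension and compression steel yield.
Net tension couple steel: A_s − A'_s = 3812 mm².
a = (A_s − A'_s) f_y / (0.85 f'_c b) = 1601040/(0.85 × 21.4 × 380) = 231.63 mm.
c = a/β₁ = 231.63/0.85 = 272.51 mm; ε'_s = 0.003(c − d')/c = 0.0025 ≥ f_y/E_s = 0.0021, so compression steel does yield.
M_n = (A_s − A'_s) f_y (d − a/2) + A'_s f_y (d − d') = [1601040 × (700 − 115.815) + 393960 × (700 − 46)] × 10⁻⁶ = 935.30 + 257.65 = 1192.95 kN·m.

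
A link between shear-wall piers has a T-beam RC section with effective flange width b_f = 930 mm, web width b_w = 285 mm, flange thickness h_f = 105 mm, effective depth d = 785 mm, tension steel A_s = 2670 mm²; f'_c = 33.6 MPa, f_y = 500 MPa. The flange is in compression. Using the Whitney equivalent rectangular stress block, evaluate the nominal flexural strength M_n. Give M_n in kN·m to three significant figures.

M_n ≈ 1010 kN·m

Tension: T = A_s f_y = 2670 × 500 = 1335000 N.
Try a within the flange: a = T/(0.85 f'_c b_f) = 1335000/(0.85 × 33.6 × 930) = 50.26 mm.
Since a = 50.26 ≤ h_f = 105 mm, the stress block lies entirely in the flange; analyse as a rectangular beam of width b_f.
M_n = T(d − a/2) = 1335000 × (785 − 25.13) = 1014.43 × 10⁶ N·mm.
M_n = 1014.43 kN·m.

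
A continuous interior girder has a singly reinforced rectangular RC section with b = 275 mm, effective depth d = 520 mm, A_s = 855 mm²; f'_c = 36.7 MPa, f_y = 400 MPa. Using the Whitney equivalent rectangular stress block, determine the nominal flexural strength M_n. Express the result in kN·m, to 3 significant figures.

M_n ≈ 171 kN·m

T = A_s f_y = 855 × 400 = 342000 N = 342 kN.
From C = T: a = T/(0.85 f'_c b) = 342000/(0.85 × 36.7 × 275) = 39.87 mm.
M_n = T(d − a/2) = 342 kN × (520 − 19.935) mm = 171.02 kN·m.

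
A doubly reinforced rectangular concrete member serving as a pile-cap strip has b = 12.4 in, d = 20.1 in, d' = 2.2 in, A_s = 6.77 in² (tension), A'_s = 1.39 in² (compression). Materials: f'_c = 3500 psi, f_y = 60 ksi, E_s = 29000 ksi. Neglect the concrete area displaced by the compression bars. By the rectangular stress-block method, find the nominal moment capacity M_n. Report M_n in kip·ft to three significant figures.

Assume both steels yield.
a = (A_s − A'_s) f_y/(0.85 f'_c b) = (6.77 − 1.39) × 60/(0.85 × 3.5 × 12.4) = 8.750 in.
c = a/β₁ = 8.750/0.85 = 10.294 in; ε'_s = 0.003(c − d')/c = 0.0024 ≥ ε_y = 0.0021, so the compression steel yields.
M_n = (A_s − A'_s) f_y (d − a/2) + A'_s f_y (d − d') = 322.8 × (20.1 − 4.375) + 83.4 × (20.1 − 2.2) = 5076.0 + 1492.9 = 6568.9 kip·in = 6568.9/12 = 547.41 kip·ft.

M_n ≈ 547 kip·ft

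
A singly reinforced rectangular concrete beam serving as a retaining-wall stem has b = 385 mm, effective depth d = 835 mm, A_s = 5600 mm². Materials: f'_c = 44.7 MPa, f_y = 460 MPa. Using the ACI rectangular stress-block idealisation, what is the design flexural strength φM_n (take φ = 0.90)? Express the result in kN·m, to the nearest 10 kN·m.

T = A_s f_y = 5600 × 460 = 2576000 N = 2576 kN.
From C = T: a = T/(0.85 f'_c b) = 2576000/(0.85 × 44.7 × 385) = 176.10 mm.
M_n = T(d − a/2) = 2576 kN × (835 − 88.05) mm = 1924.14 kN·m.
φM_n = 0.90 × 1924.14 = 1731.73 kN·m.

φM_n ≈ 1730 kN·m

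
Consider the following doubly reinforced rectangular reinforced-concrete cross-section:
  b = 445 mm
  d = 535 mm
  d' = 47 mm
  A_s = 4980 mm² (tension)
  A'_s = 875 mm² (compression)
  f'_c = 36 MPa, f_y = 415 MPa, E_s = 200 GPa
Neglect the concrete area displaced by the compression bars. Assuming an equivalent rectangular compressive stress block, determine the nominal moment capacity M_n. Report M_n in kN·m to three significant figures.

Assume both tension and compression steel yield.
Net tension couple steel: A_s − A'_s = 4105 mm².
a = (A_s − A'_s) f_y / (0.85 f'_c b) = 1703575/(0.85 × 36 × 445) = 125.11 mm.
c = a/β₁ = 125.11/0.793 = 157.77 mm; ε'_s = 0.003(c − d')/c = 0.0021 ≥ f_y/E_s = 0.0021, so compression steel does yield.
M_n = (A_s − A'_s) f_y (d − a/2) + A'_s f_y (d − d') = [1703575 × (535 − 62.555) + 363125 × (535 − 47)] × 10⁻⁶ = 804.85 + 177.21 = 982.06 kN·m.

M_n ≈ 982 kN·m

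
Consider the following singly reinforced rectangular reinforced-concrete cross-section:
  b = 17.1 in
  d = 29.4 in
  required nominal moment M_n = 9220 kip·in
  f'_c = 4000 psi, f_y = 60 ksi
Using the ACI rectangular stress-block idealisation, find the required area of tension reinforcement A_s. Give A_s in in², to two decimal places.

From M_n = 0.85 f'_c a b (d − a/2):
a = d − √(d² − 2M_n/(0.85 f'_c b)) = 29.4 − √(29.4² − 2 × 9220/(0.85 × 4 × 17.1)) = 6.008 in.
A_s = 0.85 f'_c a b / f_y = 0.85 × 4 × 6.008 × 17.1 / 60 = 5.822 in².

A_s ≈ 5.82 in²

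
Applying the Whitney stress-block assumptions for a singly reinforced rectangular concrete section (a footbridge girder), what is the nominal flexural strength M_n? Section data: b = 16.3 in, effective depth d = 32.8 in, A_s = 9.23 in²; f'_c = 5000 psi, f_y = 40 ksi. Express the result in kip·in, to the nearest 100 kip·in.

T = A_s f_y = 9.23 × 40 = 369.2 kips.
a = T/(0.85 f'_c b) = 369.2/(0.85 × 5 × 16.3) = 5.329 in.
M_n = T(d − a/2) = 369.2 × (32.8 − 2.6645) = 11126.0 kip·in.

M_n ≈ 11100 kip·in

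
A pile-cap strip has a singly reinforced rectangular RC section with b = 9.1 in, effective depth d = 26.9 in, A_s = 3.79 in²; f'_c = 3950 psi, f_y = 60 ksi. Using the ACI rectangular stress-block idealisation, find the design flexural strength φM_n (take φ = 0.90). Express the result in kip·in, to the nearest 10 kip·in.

φM_n ≈ 4740 kip·in

T = A_s f_y = 3.79 × 60 = 227.4 kips.
a = T/(0.85 f'_c b) = 227.4/(0.85 × 3.95 × 9.1) = 7.443 in.
M_n = T(d − a/2) = 227.4 × (26.9 − 3.7215) = 5270.8 kip·in.
φM_n = 0.90 × 5270.8 = 4743.7 kip·in.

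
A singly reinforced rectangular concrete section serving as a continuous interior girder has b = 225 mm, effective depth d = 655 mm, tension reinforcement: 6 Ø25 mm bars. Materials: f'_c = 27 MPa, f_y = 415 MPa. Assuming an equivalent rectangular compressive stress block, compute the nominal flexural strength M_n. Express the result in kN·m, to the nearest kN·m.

M_n ≈ 656 kN·m

A_s = 6 × 491 = 2946 mm².
T = A_s f_y = 2946 × 415 = 1222590 N = 1222.59 kN.
From C = T: a = T/(0.85 f'_c b) = 1222590/(0.85 × 27 × 225) = 236.76 mm.
M_n = T(d − a/2) = 1222.59 kN × (655 − 118.38) mm = 656.07 kN·m.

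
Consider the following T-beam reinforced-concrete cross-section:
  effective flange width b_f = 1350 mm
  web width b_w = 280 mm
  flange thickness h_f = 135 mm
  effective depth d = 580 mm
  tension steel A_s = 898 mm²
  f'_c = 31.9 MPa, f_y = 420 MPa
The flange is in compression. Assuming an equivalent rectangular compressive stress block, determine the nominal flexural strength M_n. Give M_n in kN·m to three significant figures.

Tension: T = A_s f_y = 898 × 420 = 377160 N.
Try a within the flange: a = T/(0.85 f'_c b_f) = 377160/(0.85 × 31.9 × 1350) = 10.30 mm.
Since a = 10.30 ≤ h_f = 135 mm, the stress block lies entirely in the flange; analyse as a rectangular beam of width b_f.
M_n = T(d − a/2) = 377160 × (580 − 5.15) = 216.81 × 10⁶ N·mm.
M_n = 216.81 kN·m.

M_n ≈ 217 kN·m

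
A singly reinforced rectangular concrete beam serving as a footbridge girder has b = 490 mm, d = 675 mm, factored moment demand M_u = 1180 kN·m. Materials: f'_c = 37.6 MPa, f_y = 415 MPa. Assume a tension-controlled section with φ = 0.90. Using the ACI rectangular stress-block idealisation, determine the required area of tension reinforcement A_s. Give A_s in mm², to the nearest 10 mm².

A_s ≈ 5210 mm²

M_n = M_u/φ = 1180/0.90 = 1311.11 kN·m.
With M_n = 0.85 f'_c a b (d − a/2), solve the quadratic for a:
a = d − √(d² − 2M_n/(0.85 f'_c b)) = 675 − √(675² − 2 × 1311.11×10⁶/(0.85 × 37.6 × 490)) = 138.17 mm.
A_s = 0.85 f'_c a b / f_y = 0.85 × 37.6 × 138.17 × 490 / 415 = 5214.0 mm².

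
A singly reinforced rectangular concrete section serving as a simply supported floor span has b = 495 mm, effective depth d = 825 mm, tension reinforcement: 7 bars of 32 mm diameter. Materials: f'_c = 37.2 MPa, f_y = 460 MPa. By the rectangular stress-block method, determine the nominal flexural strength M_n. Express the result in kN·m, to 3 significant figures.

A_s = 7 × 804 = 5628 mm².
T = A_s f_y = 5628 × 460 = 2588880 N = 2588.88 kN.
From C = T: a = T/(0.85 f'_c b) = 2588880/(0.85 × 37.2 × 495) = 165.40 mm.
M_n = T(d − a/2) = 2588.88 kN × (825 − 82.7) mm = 1921.73 kN·m.

M_n ≈ 1920 kN·m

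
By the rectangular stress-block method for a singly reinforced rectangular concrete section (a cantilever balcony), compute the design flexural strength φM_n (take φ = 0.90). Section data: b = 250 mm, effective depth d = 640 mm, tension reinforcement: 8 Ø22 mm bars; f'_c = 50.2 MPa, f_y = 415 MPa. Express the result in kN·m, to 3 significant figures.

A_s = 8 × 380 = 3040 mm².
T = A_s f_y = 3040 × 415 = 1261600 N = 1261.6 kN.
From C = T: a = T/(0.85 f'_c b) = 1261600/(0.85 × 50.2 × 250) = 118.27 mm.
M_n = T(d − a/2) = 1261.6 kN × (640 − 59.135) mm = 732.82 kN·m.
φM_n = 0.90 × 732.82 = 659.54 kN·m.

φM_n ≈ 660 kN·m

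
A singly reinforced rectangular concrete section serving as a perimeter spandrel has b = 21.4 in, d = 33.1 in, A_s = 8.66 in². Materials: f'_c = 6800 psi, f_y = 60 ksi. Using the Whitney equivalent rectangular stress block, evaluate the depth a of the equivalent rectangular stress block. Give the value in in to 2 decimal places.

T = A_s f_y = 8.66 × 60 = 519.6 kips.
a = T/(0.85 f'_c b) = 519.6/(0.85 × 6.8 × 21.4) = 4.20 in.

a ≈ 4.20 in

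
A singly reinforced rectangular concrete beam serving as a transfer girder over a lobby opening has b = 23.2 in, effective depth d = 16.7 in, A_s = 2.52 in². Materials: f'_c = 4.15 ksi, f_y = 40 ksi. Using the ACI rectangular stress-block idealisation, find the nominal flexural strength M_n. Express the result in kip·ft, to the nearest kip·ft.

M_n ≈ 135 kip·ft

T = A_s f_y = 2.52 × 40 = 100.8 kips.
a = T/(0.85 f'_c b) = 100.8/(0.85 × 4.15 × 23.2) = 1.232 in.
M_n = T(d − a/2) = 100.8 × (16.7 − 0.616) = 1621.3 kip·in = 1621.3/12 = 135.11 kip·ft.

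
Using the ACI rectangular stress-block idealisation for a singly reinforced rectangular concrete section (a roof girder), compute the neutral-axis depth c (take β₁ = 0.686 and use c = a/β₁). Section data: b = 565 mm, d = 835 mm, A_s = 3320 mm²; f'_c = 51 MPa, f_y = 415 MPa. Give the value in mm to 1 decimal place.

c ≈ 82.0 mm

T = A_s f_y = 3320 × 415 = 1377800 N = 1377.8 kN.
Setting C = 0.85 f'_c a b equal to T: a = 1377800/(0.85 × 51 × 565) = 56.253 mm.
With β₁ = 0.686, c = a/β₁ = 56.253/0.686 = 82.0 mm.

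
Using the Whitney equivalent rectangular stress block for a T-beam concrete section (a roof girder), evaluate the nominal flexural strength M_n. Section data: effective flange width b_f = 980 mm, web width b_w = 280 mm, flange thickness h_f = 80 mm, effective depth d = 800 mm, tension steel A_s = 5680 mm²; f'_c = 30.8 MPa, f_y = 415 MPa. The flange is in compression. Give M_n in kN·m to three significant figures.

Tension: T = A_s f_y = 5680 × 415 = 2357200 N.
Try a within the flange: a = T/(0.85 f'_c b_f) = 2357200/(0.85 × 30.8 × 980) = 91.88 mm.
a = 91.88 > h_f = 80 mm: the block extends into the web. Split into flange-overhang and web parts.
C_f = 0.85 f'_c (b_f − b_w) h_f = 0.85 × 30.8 × (980 − 280) × 80 = 1466080 N.
Remaining web compression depth: a_w = (T − C_f)/(0.85 f'_c b_w) = (2357200 − 1466080)/(0.85 × 30.8 × 280) = 121.56 mm.
M_n = C_f(d − h_f/2) + (T − C_f)(d − a_w/2) = 1466080 × (800 − 40) + 891120 × (800 − 60.78) = 1114.22 + 658.73 = 1772.95 × 10⁶ N·mm.
M_n = 1772.95 kN·m.

M_n ≈ 1770 kN·m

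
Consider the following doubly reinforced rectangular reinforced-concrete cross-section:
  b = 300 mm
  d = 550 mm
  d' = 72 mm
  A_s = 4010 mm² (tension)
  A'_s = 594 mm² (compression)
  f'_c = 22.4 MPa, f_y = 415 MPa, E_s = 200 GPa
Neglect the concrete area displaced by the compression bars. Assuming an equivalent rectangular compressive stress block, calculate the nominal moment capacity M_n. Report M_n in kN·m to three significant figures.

M_n ≈ 722 kN·m

Assume both tension and compression steel yield.
Net tension couple steel: A_s − A'_s = 3416 mm².
a = (A_s − A'_s) f_y / (0.85 f'_c b) = 1417640/(0.85 × 22.4 × 300) = 248.19 mm.
c = a/β₁ = 248.19/0.85 = 291.99 mm; ε'_s = 0.003(c − d')/c = 0.0023 ≥ f_y/E_s = 0.0021, so compression steel does yield.
M_n = (A_s − A'_s) f_y (d − a/2) + A'_s f_y (d − d') = [1417640 × (550 − 124.095) + 246510 × (550 − 72)] × 10⁻⁶ = 603.78 + 117.83 = 721.61 kN·m.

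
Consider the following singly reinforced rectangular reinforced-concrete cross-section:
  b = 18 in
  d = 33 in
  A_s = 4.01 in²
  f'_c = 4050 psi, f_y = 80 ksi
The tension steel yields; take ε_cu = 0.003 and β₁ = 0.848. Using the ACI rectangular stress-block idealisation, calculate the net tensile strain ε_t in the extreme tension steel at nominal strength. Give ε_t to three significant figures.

a = A_s f_y/(0.85 f'_c b) = 5.177 in.
β₁ = 0.848, so c = a/β₁ = 5.177/0.848 = 6.105 in.
From the linear strain diagram with ε_cu = 0.003: ε_t = 0.003 (d − c)/c = 0.003 × (33 − 6.105)/6.105 = 0.0132.
Since ε_t ≥ 0.005, the section is tension-controlled.

ε_t ≈ 0.0132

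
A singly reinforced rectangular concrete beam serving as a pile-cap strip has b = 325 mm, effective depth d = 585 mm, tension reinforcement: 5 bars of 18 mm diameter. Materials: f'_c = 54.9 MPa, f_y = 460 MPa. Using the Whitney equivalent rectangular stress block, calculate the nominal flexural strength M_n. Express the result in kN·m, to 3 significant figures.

A_s = 5 × 254 = 1270 mm².
T = A_s f_y = 1270 × 460 = 584200 N = 584.2 kN.
From C = T: a = T/(0.85 f'_c b) = 584200/(0.85 × 54.9 × 325) = 38.52 mm.
M_n = T(d − a/2) = 584.2 kN × (585 − 19.26) mm = 330.51 kN·m.

M_n ≈ 331 kN·m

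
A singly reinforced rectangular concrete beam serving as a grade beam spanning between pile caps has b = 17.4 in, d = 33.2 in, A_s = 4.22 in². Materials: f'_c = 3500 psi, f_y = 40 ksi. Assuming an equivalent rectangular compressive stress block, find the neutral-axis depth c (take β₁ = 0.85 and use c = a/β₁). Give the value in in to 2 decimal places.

c ≈ 3.84 in

T = A_s f_y = 4.22 × 40 = 168.8 kips.
a = T/(0.85 f'_c b) = 168.8/(0.85 × 3.5 × 17.4) = 3.2609 in.
With β₁ = 0.85, c = a/β₁ = 3.2609/0.85 = 3.84 in.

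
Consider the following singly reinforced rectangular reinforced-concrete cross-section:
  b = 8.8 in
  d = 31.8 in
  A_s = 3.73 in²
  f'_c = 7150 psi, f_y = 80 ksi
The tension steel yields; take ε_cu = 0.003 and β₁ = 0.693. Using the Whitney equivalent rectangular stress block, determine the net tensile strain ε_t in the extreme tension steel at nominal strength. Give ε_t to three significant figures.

a = A_s f_y/(0.85 f'_c b) = 5.579 in.
β₁ = 0.693, so c = a/β₁ = 5.579/0.693 = 8.051 in.
From the linear strain diagram with ε_cu = 0.003: ε_t = 0.003 (d − c)/c = 0.003 × (31.8 − 8.051)/8.051 = 0.00885.
Since ε_t ≥ 0.005, the section is tension-controlled.

ε_t ≈ 0.00885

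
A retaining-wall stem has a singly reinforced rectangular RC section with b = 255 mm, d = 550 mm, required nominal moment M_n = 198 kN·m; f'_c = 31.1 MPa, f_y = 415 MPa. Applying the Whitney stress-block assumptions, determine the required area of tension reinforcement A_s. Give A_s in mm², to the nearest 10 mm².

A_s ≈ 910 mm²

With M_n = 0.85 f'_c a b (d − a/2), solve the quadratic for a:
a = d − √(d² − 2M_n/(0.85 f'_c b)) = 550 − √(550² − 2 × 198×10⁶/(0.85 × 31.1 × 255)) = 56.29 mm.
A_s = 0.85 f'_c a b / f_y = 0.85 × 31.1 × 56.29 × 255 / 415 = 914.3 mm².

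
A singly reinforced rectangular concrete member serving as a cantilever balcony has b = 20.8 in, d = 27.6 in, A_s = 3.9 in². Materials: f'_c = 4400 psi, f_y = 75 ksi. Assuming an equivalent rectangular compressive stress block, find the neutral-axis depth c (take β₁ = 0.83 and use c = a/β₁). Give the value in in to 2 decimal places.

c ≈ 4.53 in

T = A_s f_y = 3.9 × 75 = 292.5 kips.
a = T/(0.85 f'_c b) = 292.5/(0.85 × 4.4 × 20.8) = 3.7600 in.
With β₁ = 0.83, c = a/β₁ = 3.7600/0.83 = 4.53 in.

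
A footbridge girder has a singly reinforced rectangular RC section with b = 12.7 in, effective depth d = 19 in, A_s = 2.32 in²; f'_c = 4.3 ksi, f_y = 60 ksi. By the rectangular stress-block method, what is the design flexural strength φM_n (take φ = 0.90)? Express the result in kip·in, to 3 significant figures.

φM_n ≈ 2190 kip·in

T = A_s f_y = 2.32 × 60 = 139.2 kips.
a = T/(0.85 f'_c b) = 139.2/(0.85 × 4.3 × 12.7) = 2.999 in.
M_n = T(d − a/2) = 139.2 × (19 − 1.4995) = 2436.1 kip·in.
φM_n = 0.90 × 2436.1 = 2192.5 kip·in.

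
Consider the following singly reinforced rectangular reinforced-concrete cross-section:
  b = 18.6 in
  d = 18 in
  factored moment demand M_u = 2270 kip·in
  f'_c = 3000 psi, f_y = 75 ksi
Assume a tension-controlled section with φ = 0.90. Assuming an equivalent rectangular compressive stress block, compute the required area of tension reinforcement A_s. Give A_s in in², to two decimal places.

M_n = M_u/φ = 2270/0.90 = 2522.22 kip·in.
From M_n = 0.85 f'_c a b (d − a/2):
a = d − √(d² − 2M_n/(0.85 f'_c b)) = 18 − √(18² − 2 × 2522.22/(0.85 × 3 × 18.6)) = 3.247 in.
A_s = 0.85 f'_c a b / f_y = 0.85 × 3 × 3.247 × 18.6 / 75 = 2.053 in².

A_s ≈ 2.05 in²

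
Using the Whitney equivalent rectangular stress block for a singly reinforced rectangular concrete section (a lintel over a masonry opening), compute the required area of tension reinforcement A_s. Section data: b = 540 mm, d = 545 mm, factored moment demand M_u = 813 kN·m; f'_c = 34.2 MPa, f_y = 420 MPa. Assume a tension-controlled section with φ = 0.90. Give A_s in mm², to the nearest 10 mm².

A_s ≈ 4430 mm²

M_n = M_u/φ = 813/0.90 = 903.333 kN·m.
With M_n = 0.85 f'_c a b (d − a/2), solve the quadratic for a:
a = d − √(d² − 2M_n/(0.85 f'_c b)) = 545 − √(545² − 2 × 903.333×10⁶/(0.85 × 34.2 × 540)) = 118.46 mm.
A_s = 0.85 f'_c a b / f_y = 0.85 × 34.2 × 118.46 × 540 / 420 = 4427.5 mm².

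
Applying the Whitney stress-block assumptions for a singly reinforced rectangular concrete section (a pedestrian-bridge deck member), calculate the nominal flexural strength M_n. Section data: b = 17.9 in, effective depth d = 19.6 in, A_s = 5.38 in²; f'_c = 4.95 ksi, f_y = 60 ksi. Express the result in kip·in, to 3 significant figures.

M_n ≈ 5640 kip·in

T = A_s f_y = 5.38 × 60 = 322.8 kips.
a = T/(0.85 f'_c b) = 322.8/(0.85 × 4.95 × 17.9) = 4.286 in.
M_n = T(d − a/2) = 322.8 × (19.6 − 2.143) = 5635.1 kip·in.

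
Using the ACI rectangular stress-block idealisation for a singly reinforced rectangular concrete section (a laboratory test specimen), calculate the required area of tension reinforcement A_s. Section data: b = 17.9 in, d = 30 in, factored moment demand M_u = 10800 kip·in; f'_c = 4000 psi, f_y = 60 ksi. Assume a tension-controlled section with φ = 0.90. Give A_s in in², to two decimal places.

M_n = M_u/φ = 10800/0.90 = 12000 kip·in.
From M_n = 0.85 f'_c a b (d − a/2):
a = d − √(d² − 2M_n/(0.85 f'_c b)) = 30 − √(30² − 2 × 12000/(0.85 × 4 × 17.9)) = 7.513 in.
A_s = 0.85 f'_c a b / f_y = 0.85 × 4 × 7.513 × 17.9 / 60 = 7.621 in².

A_s ≈ 7.62 in²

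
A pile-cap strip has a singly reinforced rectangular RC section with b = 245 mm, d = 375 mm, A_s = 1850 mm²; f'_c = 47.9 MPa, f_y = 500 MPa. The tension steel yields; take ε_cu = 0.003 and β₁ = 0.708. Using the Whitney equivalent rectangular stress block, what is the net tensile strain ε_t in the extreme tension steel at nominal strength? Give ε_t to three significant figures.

a = A_s f_y/(0.85 f'_c b) = 92.73 mm.
β₁ = 0.708, so c = a/β₁ = 92.73/0.708 = 130.97 mm.
From the linear strain diagram with ε_cu = 0.003: ε_t = 0.003 (d − c)/c = 0.003 × (375 − 130.97)/130.97 = 0.00559.
Since ε_t ≥ 0.005, the section is tension-controlled.

ε_t ≈ 0.00559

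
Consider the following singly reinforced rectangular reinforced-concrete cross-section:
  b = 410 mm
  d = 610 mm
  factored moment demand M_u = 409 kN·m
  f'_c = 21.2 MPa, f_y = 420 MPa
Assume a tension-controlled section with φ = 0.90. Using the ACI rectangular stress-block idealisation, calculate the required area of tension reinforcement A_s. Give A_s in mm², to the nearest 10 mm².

M_n = M_u/φ = 409/0.90 = 454.444 kN·m.
With M_n = 0.85 f'_c a b (d − a/2), solve the quadratic for a:
a = d − √(d² − 2M_n/(0.85 f'_c b)) = 610 − √(610² − 2 × 454.444×10⁶/(0.85 × 21.2 × 410)) = 110.92 mm.
A_s = 0.85 f'_c a b / f_y = 0.85 × 21.2 × 110.92 × 410 / 420 = 1951.2 mm².

A_s ≈ 1950 mm²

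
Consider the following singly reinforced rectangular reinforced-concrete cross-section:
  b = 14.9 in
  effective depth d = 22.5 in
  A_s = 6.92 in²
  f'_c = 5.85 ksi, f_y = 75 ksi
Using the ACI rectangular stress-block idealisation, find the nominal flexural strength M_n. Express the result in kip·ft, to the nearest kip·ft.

M_n ≈ 822 kip·ft

T = A_s f_y = 6.92 × 75 = 519 kips.
a = T/(0.85 f'_c b) = 519/(0.85 × 5.85 × 14.9) = 7.005 in.
M_n = T(d − a/2) = 519 × (22.5 − 3.5025) = 9859.7 kip·in = 9859.7/12 = 821.64 kip·ft.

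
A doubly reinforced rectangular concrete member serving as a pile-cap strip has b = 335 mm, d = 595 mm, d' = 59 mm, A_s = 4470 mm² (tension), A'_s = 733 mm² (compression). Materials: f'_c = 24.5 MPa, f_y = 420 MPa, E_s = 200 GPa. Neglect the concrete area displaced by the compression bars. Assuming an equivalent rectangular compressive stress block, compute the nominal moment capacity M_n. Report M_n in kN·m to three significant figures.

M_n ≈ 922 kN·m

Assume both tension and compression steel yield.
Net tension couple steel: A_s − A'_s = 3737 mm².
a = (A_s − A'_s) f_y / (0.85 f'_c b) = 1569540/(0.85 × 24.5 × 335) = 224.98 mm.
c = a/β₁ = 224.98/0.85 = 264.68 mm; ε'_s = 0.003(c − d')/c = 0.0023 ≥ f_y/E_s = 0.0021, so compression steel does yield.
M_n = (A_s − A'_s) f_y (d − a/2) + A'_s f_y (d − d') = [1569540 × (595 − 112.49) + 307860 × (595 − 59)] × 10⁻⁶ = 757.32 + 165.01 = 922.33 kN·m.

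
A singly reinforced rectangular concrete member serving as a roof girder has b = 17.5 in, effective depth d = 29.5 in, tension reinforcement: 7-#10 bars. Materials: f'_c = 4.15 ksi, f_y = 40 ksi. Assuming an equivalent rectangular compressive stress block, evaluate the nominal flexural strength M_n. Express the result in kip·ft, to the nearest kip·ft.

A_s = 7 × 1.27 = 8.89 in².
T = A_s f_y = 8.89 × 40 = 355.6 kips.
a = T/(0.85 f'_c b) = 355.6/(0.85 × 4.15 × 17.5) = 5.760 in.
M_n = T(d − a/2) = 355.6 × (29.5 − 2.88) = 9466.1 kip·in = 9466.1/12 = 788.84 kip·ft.

M_n ≈ 789 kip·ft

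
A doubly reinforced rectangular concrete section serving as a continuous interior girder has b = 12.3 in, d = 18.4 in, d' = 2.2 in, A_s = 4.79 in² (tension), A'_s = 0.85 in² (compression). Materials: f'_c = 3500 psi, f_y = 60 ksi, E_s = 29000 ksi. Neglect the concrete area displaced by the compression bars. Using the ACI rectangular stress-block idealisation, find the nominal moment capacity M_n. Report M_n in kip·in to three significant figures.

M_n ≈ 4410 kip·in

Assume both steels yield.
a = (A_s − A'_s) f_y/(0.85 f'_c b) = (4.79 − 0.85) × 60/(0.85 × 3.5 × 12.3) = 6.460 in.
c = a/β₁ = 6.460/0.85 = 7.600 in; ε'_s = 0.003(c − d')/c = 0.0021 ≥ ε_y = 0.0021, so the compression steel yields.
M_n = (A_s − A'_s) f_y (d − a/2) + A'_s f_y (d − d') = 236.4 × (18.4 − 3.23) + 51 × (18.4 − 2.2) = 3586.2 + 826.2 = 4412.4 kip·in.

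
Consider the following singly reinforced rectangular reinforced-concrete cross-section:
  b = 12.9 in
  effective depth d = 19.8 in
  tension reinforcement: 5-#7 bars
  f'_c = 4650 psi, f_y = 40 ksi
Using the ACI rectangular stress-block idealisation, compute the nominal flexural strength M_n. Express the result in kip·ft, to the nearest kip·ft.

M_n ≈ 186 kip·ft

A_s = 5 × 0.6 = 3 in².
T = A_s f_y = 3 × 40 = 120 kips.
a = T/(0.85 f'_c b) = 120/(0.85 × 4.65 × 12.9) = 2.354 in.
M_n = T(d − a/2) = 120 × (19.8 − 1.177) = 2234.8 kip·in = 2234.8/12 = 186.23 kip·ft.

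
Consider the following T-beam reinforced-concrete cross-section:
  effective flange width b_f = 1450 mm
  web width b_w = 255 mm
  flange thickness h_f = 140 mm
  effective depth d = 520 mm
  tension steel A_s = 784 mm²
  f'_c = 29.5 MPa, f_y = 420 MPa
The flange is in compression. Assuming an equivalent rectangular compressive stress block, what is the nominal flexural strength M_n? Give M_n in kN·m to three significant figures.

M_n ≈ 170 kN·m

Tension: T = A_s f_y = 784 × 420 = 329280 N.
Try a within the flange: a = T/(0.85 f'_c b_f) = 329280/(0.85 × 29.5 × 1450) = 9.06 mm.
Since a = 9.06 ≤ h_f = 140 mm, the stress block lies entirely in the flange; analyse as a rectangular beam of width b_f.
M_n = T(d − a/2) = 329280 × (520 − 4.53) = 169.73 × 10⁶ N·mm.
M_n = 169.73 kN·m.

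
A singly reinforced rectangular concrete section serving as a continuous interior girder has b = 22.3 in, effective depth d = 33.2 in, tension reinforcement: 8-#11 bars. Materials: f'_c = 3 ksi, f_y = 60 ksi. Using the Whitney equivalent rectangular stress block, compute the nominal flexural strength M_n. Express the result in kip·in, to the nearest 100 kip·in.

M_n ≈ 19900 kip·in

A_s = 8 × 1.56 = 12.48 in².
T = A_s f_y = 12.48 × 60 = 748.8 kips.
a = T/(0.85 f'_c b) = 748.8/(0.85 × 3 × 22.3) = 13.168 in.
M_n = T(d − a/2) = 748.8 × (33.2 − 6.584) = 19930.1 kip·in.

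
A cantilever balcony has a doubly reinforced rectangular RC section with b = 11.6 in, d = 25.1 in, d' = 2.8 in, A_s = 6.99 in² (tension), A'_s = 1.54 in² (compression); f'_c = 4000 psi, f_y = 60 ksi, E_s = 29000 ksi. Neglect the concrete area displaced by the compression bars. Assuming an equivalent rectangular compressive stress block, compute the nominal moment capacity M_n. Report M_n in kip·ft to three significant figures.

M_n ≈ 743 kip·ft

Assume both steels yield.
a = (A_s − A'_s) f_y/(0.85 f'_c b) = (6.99 − 1.54) × 60/(0.85 × 4 × 11.6) = 8.291 in.
c = a/β₁ = 8.291/0.85 = 9.754 in; ε'_s = 0.003(c − d')/c = 0.0021 ≥ ε_y = 0.0021, so the compression steel yields.
M_n = (A_s − A'_s) f_y (d − a/2) + A'_s f_y (d − d') = 327 × (25.1 − 4.1455) + 92.4 × (25.1 − 2.8) = 6852.1 + 2060.5 = 8912.6 kip·in = 8912.6/12 = 742.72 kip·ft.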